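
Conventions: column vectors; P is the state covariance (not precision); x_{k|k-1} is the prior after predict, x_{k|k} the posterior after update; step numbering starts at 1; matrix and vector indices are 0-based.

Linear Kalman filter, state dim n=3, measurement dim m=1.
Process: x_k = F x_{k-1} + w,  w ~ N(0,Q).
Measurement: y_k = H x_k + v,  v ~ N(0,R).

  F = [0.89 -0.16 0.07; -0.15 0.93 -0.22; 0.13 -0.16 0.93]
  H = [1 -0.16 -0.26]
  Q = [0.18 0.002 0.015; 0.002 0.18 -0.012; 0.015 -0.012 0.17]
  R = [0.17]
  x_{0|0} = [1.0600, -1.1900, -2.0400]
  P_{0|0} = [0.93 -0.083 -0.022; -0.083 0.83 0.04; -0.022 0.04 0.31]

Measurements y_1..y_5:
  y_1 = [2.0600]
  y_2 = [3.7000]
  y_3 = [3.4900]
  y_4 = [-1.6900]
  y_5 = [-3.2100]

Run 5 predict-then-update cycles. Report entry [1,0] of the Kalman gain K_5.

K[1,0] = -0.7356

step 1: x^-=[0.9910, -0.8169, -1.5690]  P^-=[0.9594 -0.3126 0.1528; -0.3126 0.9391 -0.1894; 0.1528 -0.1894 0.4613]  S=[1.1895]  K=[0.8152; -0.3477; 0.0531]  nu=[0.5304]  x^+=[1.4234, -1.0013, -1.5409]  P^+=[0.1689 0.0246 0.1013; 0.0246 0.7953 -0.1674; 0.1013 -0.1674 0.4580]
step 2: x^-=[1.3191, -0.8057, -1.0877]  P^-=[0.3457 -0.1627 0.1923; -0.1627 0.9622 -0.3915; 0.1923 -0.3915 0.6626]  S=[0.5047]  K=[0.6376; -0.4257; 0.1637]  nu=[1.9691]  x^+=[2.5747, -1.6440, -0.7654]  P^+=[0.1406 -0.0257 0.1396; -0.0257 0.8707 -0.3563; 0.1396 -0.3563 0.6491]
step 3: x^-=[2.5009, -1.7467, -0.1141]  P^-=[0.3495 -0.2428 0.2738; -0.2428 1.1299 -0.6250; 0.2738 -0.6250 0.8969]  S=[0.4924]  K=[0.6442; -0.5301; 0.2856]  nu=[0.6800]  x^+=[2.9389, -2.1072, 0.0801]  P^+=[0.1452 -0.0746 0.1832; -0.0746 0.9915 -0.5505; 0.1832 -0.5505 0.8568]
step 4: x^-=[2.9584, -2.4182, 0.7937]  P^-=[0.3810 -0.3347 0.3665; -0.3347 1.3404 -0.8748; 0.3665 -0.8748 1.1501]  S=[0.5068]  K=[0.6694; -0.6348; 0.4094]  nu=[-4.8289]  x^+=[-0.2742, 0.6472, -1.1833]  P^+=[0.1539 -0.1193 0.2276; -0.1193 1.1362 -0.7431; 0.2276 -0.7431 1.0651]
step 5: x^-=[-0.4305, 0.9034, -1.2396]  P^-=[0.4152 -0.4271 0.4601; -0.4271 1.5701 -1.1264; 0.4601 -1.1264 1.4041]  S=[0.5240]  K=[0.6945; -0.7356; 0.5253]  nu=[-2.9573]  x^+=[-2.4842, 3.0788, -2.7930]  P^+=[0.1625 -0.1594 0.2689; -0.1594 1.2865 -0.9239; 0.2689 -0.9239 1.2595]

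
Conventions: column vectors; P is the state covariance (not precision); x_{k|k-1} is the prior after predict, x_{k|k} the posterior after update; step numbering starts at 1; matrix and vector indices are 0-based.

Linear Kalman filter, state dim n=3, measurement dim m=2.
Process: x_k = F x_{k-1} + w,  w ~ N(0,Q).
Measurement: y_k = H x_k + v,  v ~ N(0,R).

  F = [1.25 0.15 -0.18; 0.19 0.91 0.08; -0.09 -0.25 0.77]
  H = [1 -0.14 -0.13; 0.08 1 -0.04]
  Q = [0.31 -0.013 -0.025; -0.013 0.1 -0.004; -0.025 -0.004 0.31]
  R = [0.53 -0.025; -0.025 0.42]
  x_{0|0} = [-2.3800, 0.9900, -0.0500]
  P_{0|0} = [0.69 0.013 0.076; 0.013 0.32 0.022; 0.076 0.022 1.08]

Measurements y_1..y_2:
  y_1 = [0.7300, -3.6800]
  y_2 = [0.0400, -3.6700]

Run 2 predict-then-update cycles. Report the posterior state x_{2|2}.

x_post = [-0.9494, -2.3375, -0.2355]

step 1: x^-=[-2.8175, 0.4447, -0.0718]  P^-=[1.3998 0.1958 -0.1906; 0.1958 0.4068 0.0018; -0.1906 0.0018 0.9575]  S=[1.9488 0.2380; 0.2380 0.8697]  K=[0.6959 0.1722; 0.0122 0.4823; -0.1599 -0.0157]  nu=[3.6004, -3.9022]  x^+=[-0.9840, -1.3935, -0.5861]  P^+=[0.3732 0.0266 0.0377; 0.0266 0.2014 0.0306; 0.0377 0.0306 0.9063]
step 2: x^-=[-1.3335, -1.5019, -0.0144]  P^-=[0.9183 0.1189 -0.1670; 0.1189 0.3008 0.0223; -0.1670 0.0223 0.8471]  S=[1.4794 0.1340; 0.1340 0.7464]  K=[0.6099 0.1572; 0.0126 0.4123; -0.1894 0.0006]  nu=[1.1613, -2.0620]  x^+=[-0.9494, -2.3375, -0.2355]  P^+=[0.3239 0.0252 0.0079; 0.0252 0.1723 0.0361; 0.0079 0.0361 0.7940]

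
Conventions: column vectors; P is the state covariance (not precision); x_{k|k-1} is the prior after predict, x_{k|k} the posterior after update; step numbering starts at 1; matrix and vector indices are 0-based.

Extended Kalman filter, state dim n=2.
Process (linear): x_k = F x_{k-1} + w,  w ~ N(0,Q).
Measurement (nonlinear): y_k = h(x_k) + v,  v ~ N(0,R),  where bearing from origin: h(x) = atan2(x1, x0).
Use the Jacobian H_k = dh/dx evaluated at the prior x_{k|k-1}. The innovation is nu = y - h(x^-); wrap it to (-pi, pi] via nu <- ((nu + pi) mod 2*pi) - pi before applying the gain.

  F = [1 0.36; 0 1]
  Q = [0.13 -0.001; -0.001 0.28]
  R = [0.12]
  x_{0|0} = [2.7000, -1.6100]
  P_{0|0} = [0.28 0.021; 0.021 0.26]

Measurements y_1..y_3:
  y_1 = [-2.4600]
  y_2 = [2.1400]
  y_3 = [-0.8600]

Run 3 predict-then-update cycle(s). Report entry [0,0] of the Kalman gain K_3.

K[0,0] = 0.2801

step 1: x^-=[2.1204, -1.6100]  P^-=[0.4588 0.1136; 0.1136 0.5400]  H_jac=[0.2271 0.2991]  S=[0.2074]  K=[0.6662; 0.9031]  nu=[-1.8106]  x^+=[0.9141, -3.2452]  P^+=[0.3667 -0.0112; -0.0112 0.3708]
step 2: x^-=[-0.2541, -3.2452]  P^-=[0.5367 0.1213; 0.1213 0.6508]  H_jac=[0.3063 -0.0240]  S=[0.1689]  K=[0.9558; 0.1275]  nu=[-2.4942]  x^+=[-2.6382, -3.5631]  P^+=[0.3824 0.1007; 0.1007 0.6481]
step 3: x^-=[-3.9209, -3.5631]  P^-=[0.6689 0.3330; 0.3330 0.9281]  H_jac=[0.1269 -0.1397]  S=[0.1371]  K=[0.2801; -0.6373]  nu=[1.5440]  x^+=[-3.4885, -4.5472]  P^+=[0.6581 0.3575; 0.3575 0.8724]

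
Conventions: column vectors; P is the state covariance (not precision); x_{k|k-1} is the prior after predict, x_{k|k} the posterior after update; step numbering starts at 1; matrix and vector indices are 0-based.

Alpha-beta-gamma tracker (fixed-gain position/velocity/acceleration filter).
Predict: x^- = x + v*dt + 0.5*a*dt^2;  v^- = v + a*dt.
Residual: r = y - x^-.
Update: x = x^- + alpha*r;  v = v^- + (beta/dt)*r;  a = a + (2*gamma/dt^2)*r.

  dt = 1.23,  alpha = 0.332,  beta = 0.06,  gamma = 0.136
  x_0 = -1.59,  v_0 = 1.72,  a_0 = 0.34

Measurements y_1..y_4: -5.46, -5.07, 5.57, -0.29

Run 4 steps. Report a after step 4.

a_post = -0.2213

step 1: x_pred=0.7828  r=-6.2428  x^+=-1.2898  v^+=1.8337  a^+=-0.7824
step 2: x_pred=0.3738  r=-5.4438  x^+=-1.4336  v^+=0.6058  a^+=-1.7611
step 3: x_pred=-2.0206  r=7.5906  x^+=0.4995  v^+=-1.1901  a^+=-0.3964
step 4: x_pred=-1.2642  r=0.9742  x^+=-0.9407  v^+=-1.6301  a^+=-0.2213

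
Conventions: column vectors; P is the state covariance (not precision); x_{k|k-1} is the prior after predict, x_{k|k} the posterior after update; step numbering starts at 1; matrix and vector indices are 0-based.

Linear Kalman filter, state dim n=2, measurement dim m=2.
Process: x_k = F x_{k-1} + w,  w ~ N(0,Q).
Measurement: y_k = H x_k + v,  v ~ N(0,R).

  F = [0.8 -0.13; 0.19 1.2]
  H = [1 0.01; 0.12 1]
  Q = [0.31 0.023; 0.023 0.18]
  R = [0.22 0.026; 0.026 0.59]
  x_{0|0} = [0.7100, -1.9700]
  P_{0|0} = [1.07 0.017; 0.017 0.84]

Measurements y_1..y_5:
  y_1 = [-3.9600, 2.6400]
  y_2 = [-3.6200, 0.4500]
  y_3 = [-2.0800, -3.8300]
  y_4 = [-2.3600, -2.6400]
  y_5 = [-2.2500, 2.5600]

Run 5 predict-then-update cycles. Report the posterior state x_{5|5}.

step 1: x^-=[0.8241, -2.2291]  P^-=[1.0055 0.0705; 0.0705 1.4360]  S=[1.2270 0.2316; 0.2316 2.0574]  K=[0.8199 0.0006; -0.0647 0.7094]  nu=[-4.7618, 4.7702]  x^+=[-3.0771, 1.4630]  P^+=[0.1804 0.0000; 0.0000 0.4168]
step 2: x^-=[-2.6519, 1.1709]  P^-=[0.4325 -0.0146; -0.0146 0.7868]  S=[0.6523 0.0712; 0.0712 1.3795]  K=[0.6636 -0.0072; -0.0728 0.5728]  nu=[-0.9798, -0.4027]  x^+=[-3.2992, 1.0116]  P^+=[0.1459 -0.0045; -0.0045 0.3366]
step 3: x^-=[-2.7709, 0.5870]  P^-=[0.4100 -0.0115; -0.0115 0.6679]  S=[0.6298 0.0703; 0.0703 1.2611]  K=[0.6515 -0.0065; -0.0672 0.5323]  nu=[0.6850, -4.0845]  x^+=[-2.2982, -1.6332]  P^+=[0.1432 -0.0041; -0.0041 0.3128]
step 4: x^-=[-1.6262, -2.3965]  P^-=[0.4078 -0.0078; -0.0078 0.6338]  S=[0.6277 0.0734; 0.0734 1.2277]  K=[0.6502 -0.0054; -0.0631 0.5192]  nu=[-0.7098, -0.0484]  x^+=[-2.0875, -2.3768]  P^+=[0.1429 -0.0034; -0.0034 0.3051]
step 5: x^-=[-1.3610, -3.2488]  P^-=[0.4073 -0.0061; -0.0061 0.6229]  S=[0.6273 0.0750; 0.0750 1.2173]  K=[0.6499 -0.0049; -0.0613 0.5149]  nu=[-0.8565, 5.9721]  x^+=[-1.9468, -0.1212]  P^+=[0.1429 -0.0031; -0.0031 0.3026]

x_post = [-1.9468, -0.1212]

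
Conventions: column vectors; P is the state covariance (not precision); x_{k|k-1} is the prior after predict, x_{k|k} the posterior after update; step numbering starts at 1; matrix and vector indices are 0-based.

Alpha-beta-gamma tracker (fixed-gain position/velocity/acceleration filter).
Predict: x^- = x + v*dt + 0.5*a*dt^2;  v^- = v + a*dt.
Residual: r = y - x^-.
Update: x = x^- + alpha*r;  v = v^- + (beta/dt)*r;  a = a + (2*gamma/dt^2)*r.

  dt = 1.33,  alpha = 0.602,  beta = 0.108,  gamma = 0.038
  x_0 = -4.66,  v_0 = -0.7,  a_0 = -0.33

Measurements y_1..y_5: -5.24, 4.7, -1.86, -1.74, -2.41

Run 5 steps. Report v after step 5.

step 1: x_pred=-5.8829  r=0.6429  x^+=-5.4959  v^+=-1.0867  a^+=-0.3024
step 2: x_pred=-7.2086  r=11.9086  x^+=-0.0396  v^+=-0.5218  a^+=0.2093
step 3: x_pred=-0.5486  r=-1.3114  x^+=-1.3381  v^+=-0.3500  a^+=0.1529
step 4: x_pred=-1.6683  r=-0.0717  x^+=-1.7115  v^+=-0.1524  a^+=0.1498
step 5: x_pred=-1.7817  r=-0.6283  x^+=-2.1599  v^+=-0.0042  a^+=0.1228

v_post = -0.0042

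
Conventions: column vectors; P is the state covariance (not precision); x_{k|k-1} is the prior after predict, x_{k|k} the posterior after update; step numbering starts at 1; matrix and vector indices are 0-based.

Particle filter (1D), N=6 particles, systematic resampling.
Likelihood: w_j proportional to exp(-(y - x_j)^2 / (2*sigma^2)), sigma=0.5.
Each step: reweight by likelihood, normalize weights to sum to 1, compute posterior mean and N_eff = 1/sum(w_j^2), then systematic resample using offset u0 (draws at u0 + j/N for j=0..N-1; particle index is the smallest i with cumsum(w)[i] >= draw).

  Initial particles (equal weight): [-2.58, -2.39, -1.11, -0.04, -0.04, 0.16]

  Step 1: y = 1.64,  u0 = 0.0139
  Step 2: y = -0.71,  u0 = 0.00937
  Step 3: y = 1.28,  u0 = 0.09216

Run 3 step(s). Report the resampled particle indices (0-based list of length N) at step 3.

resampled_idx = [0, 2, 3, 4, 5, 5]

step 1: w=[0.0000, 0.0000, 0.0000, 0.1805, 0.1805, 0.6390]  mean=0.0878  Neff=2.1122  idx=[3, 4, 4, 5, 5, 5]
step 2: w=[0.2164, 0.2164, 0.2164, 0.1169, 0.1169, 0.1169]  mean=0.0301  Neff=5.5088  idx=[0, 0, 1, 2, 3, 4]
step 3: w=[0.1074, 0.1074, 0.1074, 0.1074, 0.2851, 0.2851]  mean=0.0740  Neff=4.7901  idx=[0, 2, 3, 4, 5, 5]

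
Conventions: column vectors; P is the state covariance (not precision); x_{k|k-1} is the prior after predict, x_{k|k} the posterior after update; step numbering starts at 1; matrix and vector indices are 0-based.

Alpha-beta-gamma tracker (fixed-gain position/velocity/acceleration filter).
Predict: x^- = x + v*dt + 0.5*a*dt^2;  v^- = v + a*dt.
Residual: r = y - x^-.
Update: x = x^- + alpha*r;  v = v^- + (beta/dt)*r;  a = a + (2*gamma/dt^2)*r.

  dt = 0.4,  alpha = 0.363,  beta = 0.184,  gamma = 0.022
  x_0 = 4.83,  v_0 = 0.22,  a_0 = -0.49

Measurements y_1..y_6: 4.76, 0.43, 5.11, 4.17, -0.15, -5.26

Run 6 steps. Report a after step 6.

step 1: x_pred=4.8788  r=-0.1188  x^+=4.8357  v^+=-0.0306  a^+=-0.5227
step 2: x_pred=4.7816  r=-4.3516  x^+=3.2020  v^+=-2.2415  a^+=-1.7194
step 3: x_pred=2.1678  r=2.9422  x^+=3.2358  v^+=-1.5758  a^+=-0.9103
step 4: x_pred=2.5327  r=1.6373  x^+=3.1270  v^+=-1.1868  a^+=-0.4600
step 5: x_pred=2.6155  r=-2.7655  x^+=1.6116  v^+=-2.6429  a^+=-1.2205
step 6: x_pred=0.4568  r=-5.7168  x^+=-1.6184  v^+=-5.7609  a^+=-2.7927

a_post = -2.7927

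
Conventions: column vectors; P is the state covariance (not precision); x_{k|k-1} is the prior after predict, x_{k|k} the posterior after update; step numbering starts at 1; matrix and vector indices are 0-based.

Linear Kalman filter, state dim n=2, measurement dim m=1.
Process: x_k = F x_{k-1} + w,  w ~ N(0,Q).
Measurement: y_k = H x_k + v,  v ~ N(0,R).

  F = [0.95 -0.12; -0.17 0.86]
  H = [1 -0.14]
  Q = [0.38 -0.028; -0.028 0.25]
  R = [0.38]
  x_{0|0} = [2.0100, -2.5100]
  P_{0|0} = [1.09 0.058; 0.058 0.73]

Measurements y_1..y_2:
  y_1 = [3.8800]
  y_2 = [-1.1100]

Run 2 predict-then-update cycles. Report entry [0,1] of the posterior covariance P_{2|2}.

step 1: x^-=[2.2107, -2.5003]  P^-=[1.3610 -0.2308; -0.2308 0.8044]  S=[1.8214]  K=[0.7650; -0.1885]  nu=[1.3193]  x^+=[3.2199, -2.7490]  P^+=[0.2952 0.0319; 0.0319 0.7397]
step 2: x^-=[3.3888, -2.9116]  P^-=[0.6498 -0.1253; -0.1253 0.7963]  S=[1.0804]  K=[0.6176; -0.2191]  nu=[-4.9064]  x^+=[0.3585, -1.8364]  P^+=[0.2376 0.0209; 0.0209 0.7444]

P_post[0,1] = 0.0209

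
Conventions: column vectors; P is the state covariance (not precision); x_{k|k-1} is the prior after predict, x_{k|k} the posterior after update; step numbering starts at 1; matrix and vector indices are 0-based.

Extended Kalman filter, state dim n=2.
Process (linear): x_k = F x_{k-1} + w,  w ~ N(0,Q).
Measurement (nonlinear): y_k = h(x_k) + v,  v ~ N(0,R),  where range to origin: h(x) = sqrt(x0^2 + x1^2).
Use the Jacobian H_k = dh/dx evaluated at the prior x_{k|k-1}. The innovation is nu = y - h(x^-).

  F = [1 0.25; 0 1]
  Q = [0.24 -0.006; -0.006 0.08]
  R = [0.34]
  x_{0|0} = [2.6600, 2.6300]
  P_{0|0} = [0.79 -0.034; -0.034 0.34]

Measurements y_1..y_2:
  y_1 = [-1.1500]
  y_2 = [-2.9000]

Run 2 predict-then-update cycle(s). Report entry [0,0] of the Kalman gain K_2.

K[0,0] = -0.2169

step 1: x^-=[3.3175, 2.6300]  P^-=[1.0343 0.0450; 0.0450 0.4200]  H_jac=[0.7836 0.6212]  S=[1.1810]  K=[0.7099; 0.2508]  nu=[-5.3835]  x^+=[-0.5044, 1.2799]  P^+=[0.4390 -0.1653; -0.1653 0.3457]
step 2: x^-=[-0.1844, 1.2799]  P^-=[0.6180 -0.0848; -0.0848 0.4257]  H_jac=[-0.1426 0.9898]  S=[0.7936]  K=[-0.2169; 0.5462]  nu=[-4.1931]  x^+=[0.7249, -1.0105]  P^+=[0.5807 0.0092; 0.0092 0.1890]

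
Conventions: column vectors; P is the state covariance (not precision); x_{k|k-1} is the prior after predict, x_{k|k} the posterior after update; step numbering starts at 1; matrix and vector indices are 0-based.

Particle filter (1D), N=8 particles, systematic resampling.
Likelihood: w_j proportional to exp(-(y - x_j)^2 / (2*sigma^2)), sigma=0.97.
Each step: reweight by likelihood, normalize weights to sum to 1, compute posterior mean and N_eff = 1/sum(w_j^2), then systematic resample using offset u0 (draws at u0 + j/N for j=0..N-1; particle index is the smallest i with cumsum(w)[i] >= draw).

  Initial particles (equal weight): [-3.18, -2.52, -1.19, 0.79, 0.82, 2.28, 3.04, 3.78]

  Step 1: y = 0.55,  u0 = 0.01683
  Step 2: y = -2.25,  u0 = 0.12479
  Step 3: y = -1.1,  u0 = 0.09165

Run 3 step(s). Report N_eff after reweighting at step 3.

N_eff = 7.2653

step 1: w=[0.0003, 0.0028, 0.0839, 0.4068, 0.4035, 0.0855, 0.0156, 0.0016]  mean=0.7929  Neff=2.9162  idx=[2, 3, 3, 3, 4, 4, 4, 4]
step 2: w=[0.9185, 0.0123, 0.0123, 0.0123, 0.0111, 0.0111, 0.0111, 0.0111]  mean=-1.0274  Neff=1.1839  idx=[0, 0, 0, 0, 0, 0, 0, 7]
step 3: w=[0.1400, 0.1400, 0.1400, 0.1400, 0.1400, 0.1400, 0.1400, 0.0198]  mean=-1.1501  Neff=7.2653  idx=[0, 1, 2, 3, 4, 5, 6, 6]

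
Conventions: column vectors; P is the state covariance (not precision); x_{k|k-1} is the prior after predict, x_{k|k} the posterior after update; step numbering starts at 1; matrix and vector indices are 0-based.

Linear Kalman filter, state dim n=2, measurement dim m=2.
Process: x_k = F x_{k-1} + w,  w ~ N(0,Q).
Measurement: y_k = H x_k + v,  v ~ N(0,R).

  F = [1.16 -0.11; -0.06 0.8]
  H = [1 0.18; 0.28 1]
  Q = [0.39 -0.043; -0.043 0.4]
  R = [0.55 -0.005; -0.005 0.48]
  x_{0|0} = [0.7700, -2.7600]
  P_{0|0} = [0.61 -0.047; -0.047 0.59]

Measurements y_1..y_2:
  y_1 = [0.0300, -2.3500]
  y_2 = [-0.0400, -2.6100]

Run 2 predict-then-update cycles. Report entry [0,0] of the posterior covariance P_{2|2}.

P_post[0,0] = 0.3763

step 1: x^-=[1.1968, -2.2542]  P^-=[1.2299 -0.1813; -0.1813 0.7843]  S=[1.7401 0.2901; 0.2901 1.2592]  K=[0.6931 -0.0302; -0.1250 0.6113]  nu=[-0.7610, -0.4309]  x^+=[0.6823, -2.4225]  P^+=[0.4050 -0.1314; -0.1314 0.3308]
step 2: x^-=[1.0580, -1.9789]  P^-=[0.9725 -0.2231; -0.2231 0.6258]  S=[1.4625 0.1456; 0.1456 1.0571]  K=[0.6417 -0.0418; -0.1304 0.5509]  nu=[-0.7418, -0.9273]  x^+=[0.6208, -2.3931]  P^+=[0.3763 -0.1286; -0.1286 0.3011]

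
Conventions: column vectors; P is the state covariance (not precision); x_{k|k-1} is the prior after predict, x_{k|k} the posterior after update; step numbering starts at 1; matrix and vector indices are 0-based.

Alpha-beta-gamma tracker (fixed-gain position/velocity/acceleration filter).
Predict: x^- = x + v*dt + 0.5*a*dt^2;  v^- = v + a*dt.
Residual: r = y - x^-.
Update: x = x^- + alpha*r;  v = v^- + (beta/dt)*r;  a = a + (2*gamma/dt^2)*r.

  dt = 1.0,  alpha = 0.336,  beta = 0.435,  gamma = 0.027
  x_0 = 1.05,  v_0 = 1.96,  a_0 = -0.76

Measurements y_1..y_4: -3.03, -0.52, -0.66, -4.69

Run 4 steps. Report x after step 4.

x_post = -4.8135

step 1: x_pred=2.6300  r=-5.6600  x^+=0.7282  v^+=-1.2621  a^+=-1.0656
step 2: x_pred=-1.0667  r=0.5467  x^+=-0.8830  v^+=-2.0899  a^+=-1.0361
step 3: x_pred=-3.4910  r=2.8310  x^+=-2.5398  v^+=-1.8946  a^+=-0.8832
step 4: x_pred=-4.8760  r=0.1860  x^+=-4.8135  v^+=-2.6969  a^+=-0.8732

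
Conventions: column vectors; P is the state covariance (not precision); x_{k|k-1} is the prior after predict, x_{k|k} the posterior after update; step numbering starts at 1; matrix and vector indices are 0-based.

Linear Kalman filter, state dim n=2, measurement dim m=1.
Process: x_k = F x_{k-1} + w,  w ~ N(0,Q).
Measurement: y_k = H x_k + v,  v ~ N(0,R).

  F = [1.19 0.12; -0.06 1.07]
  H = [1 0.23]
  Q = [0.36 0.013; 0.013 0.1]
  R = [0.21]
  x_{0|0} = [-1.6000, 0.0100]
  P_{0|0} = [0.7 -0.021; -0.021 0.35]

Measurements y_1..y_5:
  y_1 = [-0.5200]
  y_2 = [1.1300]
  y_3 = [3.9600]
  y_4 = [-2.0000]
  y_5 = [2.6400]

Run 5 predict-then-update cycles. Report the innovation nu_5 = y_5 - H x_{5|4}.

step 1: x^-=[-1.9028, 0.1067]  P^-=[1.3503 -0.0186; -0.0186 0.5059]  S=[1.5785]  K=[0.8527; 0.0619]  nu=[1.3583]  x^+=[-0.7446, 0.1908]  P^+=[0.2025 -0.1020; -0.1020 0.4999]
step 2: x^-=[-0.8632, 0.2488]  P^-=[0.6249 -0.0664; -0.0664 0.6861]  S=[0.8406]  K=[0.7252; 0.1088]  nu=[1.9359]  x^+=[0.5407, 0.4594]  P^+=[0.1828 -0.1327; -0.1327 0.6762]
step 3: x^-=[0.6986, 0.4591]  P^-=[0.5907 -0.0812; -0.0812 0.8919]  S=[0.8105]  K=[0.7057; 0.1529]  nu=[3.1558]  x^+=[2.9258, 0.9415]  P^+=[0.1870 -0.1687; -0.1687 0.8729]
step 4: x^-=[3.5947, 0.8319]  P^-=[0.5892 -0.1018; -0.1018 1.1217]  S=[0.8117]  K=[0.6970; 0.1924]  nu=[-5.7860]  x^+=[-0.4384, -0.2814]  P^+=[0.1948 -0.2107; -0.2107 1.0917]
step 5: x^-=[-0.5554, -0.2748]  P^-=[0.5915 -0.1275; -0.1275 1.3776]  S=[0.8157]  K=[0.6892; 0.2322]  nu=[3.2586]  x^+=[1.6903, 0.4818]  P^+=[0.2041 -0.2580; -0.2580 1.3337]

innov = [3.2586]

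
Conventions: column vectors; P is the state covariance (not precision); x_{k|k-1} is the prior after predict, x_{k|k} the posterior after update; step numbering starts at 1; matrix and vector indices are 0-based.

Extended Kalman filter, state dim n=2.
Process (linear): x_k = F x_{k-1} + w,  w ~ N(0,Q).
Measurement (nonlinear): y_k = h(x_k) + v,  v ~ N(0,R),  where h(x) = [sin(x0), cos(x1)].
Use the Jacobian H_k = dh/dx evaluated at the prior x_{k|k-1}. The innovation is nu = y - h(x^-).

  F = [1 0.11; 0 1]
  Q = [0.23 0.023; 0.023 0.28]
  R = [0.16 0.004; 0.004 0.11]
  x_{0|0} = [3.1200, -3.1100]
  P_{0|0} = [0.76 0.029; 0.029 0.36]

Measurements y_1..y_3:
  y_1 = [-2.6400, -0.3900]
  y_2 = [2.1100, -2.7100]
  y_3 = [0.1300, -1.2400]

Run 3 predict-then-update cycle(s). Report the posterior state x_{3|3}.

x_post = [6.5555, -3.6446]

step 1: x^-=[2.7779, -3.1100]  P^-=[1.0007 0.0916; 0.0916 0.6400]  H_jac=[-0.9346 0.0000; 0.0000 0.0316]  S=[1.0341 0.0013; 0.0013 0.1106]  K=[-0.9045 0.0367; -0.0830 0.1837]  nu=[-2.9957, 0.6095]  x^+=[5.5099, -2.7493]  P^+=[0.1547 0.0134; 0.0134 0.6292]
step 2: x^-=[5.2074, -2.7493]  P^-=[0.3953 0.1056; 0.1056 0.9092]  H_jac=[0.4751 0.0000; 0.0000 0.3823]  S=[0.2492 0.0232; 0.0232 0.2429]  K=[0.7446 0.0952; 0.0689 1.4245]  nu=[2.9899, -1.7859]  x^+=[7.2639, -5.0876]  P^+=[0.2516 0.0352; 0.0352 0.4106]
step 3: x^-=[6.7042, -5.0876]  P^-=[0.4943 0.1034; 0.1034 0.6906]  H_jac=[0.9127 0.0000; 0.0000 -0.9304]  S=[0.5717 -0.0838; -0.0838 0.7079]  K=[0.7827 -0.0432; 0.0326 -0.9039]  nu=[-0.2787, -1.6065]  x^+=[6.5555, -3.6446]  P^+=[0.1370 0.0017; 0.0017 0.1067]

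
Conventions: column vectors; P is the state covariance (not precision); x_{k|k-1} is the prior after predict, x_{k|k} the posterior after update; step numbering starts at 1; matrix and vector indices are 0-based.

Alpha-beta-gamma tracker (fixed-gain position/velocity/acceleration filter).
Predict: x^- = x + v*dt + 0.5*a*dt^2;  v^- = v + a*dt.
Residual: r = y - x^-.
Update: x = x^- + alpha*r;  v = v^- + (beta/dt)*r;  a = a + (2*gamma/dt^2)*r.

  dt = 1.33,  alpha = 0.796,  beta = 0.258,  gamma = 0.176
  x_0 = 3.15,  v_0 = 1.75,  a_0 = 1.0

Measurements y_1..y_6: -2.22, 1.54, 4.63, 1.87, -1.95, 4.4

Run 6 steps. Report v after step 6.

step 1: x_pred=6.3620  r=-8.5820  x^+=-0.4693  v^+=1.4152  a^+=-0.7078
step 2: x_pred=0.7870  r=0.7530  x^+=1.3864  v^+=0.6200  a^+=-0.5579
step 3: x_pred=1.7175  r=2.9125  x^+=4.0359  v^+=0.4429  a^+=0.0217
step 4: x_pred=4.6441  r=-2.7741  x^+=2.4359  v^+=-0.0664  a^+=-0.5304
step 5: x_pred=1.8785  r=-3.8285  x^+=-1.1690  v^+=-1.5145  a^+=-1.2922
step 6: x_pred=-4.3262  r=8.7262  x^+=2.6199  v^+=-1.5404  a^+=0.4442

v_post = -1.5404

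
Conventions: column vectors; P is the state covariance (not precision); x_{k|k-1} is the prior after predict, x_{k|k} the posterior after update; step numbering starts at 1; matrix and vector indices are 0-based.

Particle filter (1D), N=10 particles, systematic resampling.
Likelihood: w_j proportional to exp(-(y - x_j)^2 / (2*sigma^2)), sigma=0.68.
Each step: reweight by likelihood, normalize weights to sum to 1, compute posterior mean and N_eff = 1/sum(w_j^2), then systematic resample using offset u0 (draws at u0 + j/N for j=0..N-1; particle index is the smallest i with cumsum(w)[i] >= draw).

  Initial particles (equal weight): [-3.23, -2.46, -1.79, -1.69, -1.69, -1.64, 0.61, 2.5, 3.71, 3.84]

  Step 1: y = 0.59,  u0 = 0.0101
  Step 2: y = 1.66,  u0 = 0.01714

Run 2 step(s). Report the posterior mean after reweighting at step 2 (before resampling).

step 1: w=[0.0000, 0.0000, 0.0021, 0.0035, 0.0035, 0.0045, 0.9676, 0.0187, 0.0000, 0.0000]  mean=0.6141  Neff=1.0677  idx=[5, 6, 6, 6, 6, 6, 6, 6, 6, 6]
step 2: w=[0.0000, 0.1111, 0.1111, 0.1111, 0.1111, 0.1111, 0.1111, 0.1111, 0.1111, 0.1111]  mean=0.6100  Neff=9.0001  idx=[1, 2, 2, 3, 4, 5, 6, 7, 8, 9]

post_mean = 0.6100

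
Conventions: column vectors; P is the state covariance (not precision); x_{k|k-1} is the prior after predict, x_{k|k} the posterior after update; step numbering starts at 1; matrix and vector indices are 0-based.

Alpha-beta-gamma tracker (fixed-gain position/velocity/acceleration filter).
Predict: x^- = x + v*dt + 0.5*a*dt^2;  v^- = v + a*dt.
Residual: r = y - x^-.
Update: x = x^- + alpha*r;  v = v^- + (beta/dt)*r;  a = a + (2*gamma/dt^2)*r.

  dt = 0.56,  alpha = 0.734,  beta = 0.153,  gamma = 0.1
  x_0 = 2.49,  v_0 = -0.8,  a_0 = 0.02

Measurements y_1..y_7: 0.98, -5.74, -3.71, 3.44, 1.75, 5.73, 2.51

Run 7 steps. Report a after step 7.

step 1: x_pred=2.0451  r=-1.0651  x^+=1.2633  v^+=-1.0798  a^+=-0.6593
step 2: x_pred=0.5553  r=-6.2953  x^+=-4.0655  v^+=-3.1690  a^+=-4.6741
step 3: x_pred=-6.5730  r=2.8630  x^+=-4.4716  v^+=-5.0043  a^+=-2.8482
step 4: x_pred=-7.7206  r=11.1606  x^+=0.4713  v^+=-3.5501  a^+=4.2695
step 5: x_pred=-0.8473  r=2.5973  x^+=1.0591  v^+=-0.4496  a^+=5.9259
step 6: x_pred=1.7366  r=3.9934  x^+=4.6677  v^+=3.9600  a^+=8.4727
step 7: x_pred=8.2139  r=-5.7039  x^+=4.0272  v^+=7.1464  a^+=4.8351

a_post = 4.8351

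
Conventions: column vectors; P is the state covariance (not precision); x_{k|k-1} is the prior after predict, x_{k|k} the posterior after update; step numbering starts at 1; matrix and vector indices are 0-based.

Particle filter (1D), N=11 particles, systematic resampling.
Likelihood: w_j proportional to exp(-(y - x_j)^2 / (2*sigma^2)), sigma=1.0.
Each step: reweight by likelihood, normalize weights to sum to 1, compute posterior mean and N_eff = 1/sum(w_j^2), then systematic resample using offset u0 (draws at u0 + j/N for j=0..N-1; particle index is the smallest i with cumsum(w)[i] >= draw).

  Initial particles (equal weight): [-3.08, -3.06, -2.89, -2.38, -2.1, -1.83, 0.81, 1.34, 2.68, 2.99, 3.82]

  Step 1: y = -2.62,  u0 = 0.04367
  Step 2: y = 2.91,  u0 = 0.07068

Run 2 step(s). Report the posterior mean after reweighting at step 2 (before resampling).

post_mean = -1.9666

step 1: w=[0.1681, 0.1696, 0.1802, 0.1815, 0.1632, 0.1368, 0.0005, 0.0001, 0.0000, 0.0000, 0.0000]  mean=-2.5820  Neff=5.9599  idx=[0, 0, 1, 1, 2, 2, 3, 3, 4, 4, 5]
step 2: w=[0.0007, 0.0007, 0.0008, 0.0008, 0.0022, 0.0022, 0.0378, 0.0378, 0.1600, 0.1600, 0.5967]  mean=-1.9666  Neff=2.4380  idx=[7, 8, 9, 9, 10, 10, 10, 10, 10, 10, 10]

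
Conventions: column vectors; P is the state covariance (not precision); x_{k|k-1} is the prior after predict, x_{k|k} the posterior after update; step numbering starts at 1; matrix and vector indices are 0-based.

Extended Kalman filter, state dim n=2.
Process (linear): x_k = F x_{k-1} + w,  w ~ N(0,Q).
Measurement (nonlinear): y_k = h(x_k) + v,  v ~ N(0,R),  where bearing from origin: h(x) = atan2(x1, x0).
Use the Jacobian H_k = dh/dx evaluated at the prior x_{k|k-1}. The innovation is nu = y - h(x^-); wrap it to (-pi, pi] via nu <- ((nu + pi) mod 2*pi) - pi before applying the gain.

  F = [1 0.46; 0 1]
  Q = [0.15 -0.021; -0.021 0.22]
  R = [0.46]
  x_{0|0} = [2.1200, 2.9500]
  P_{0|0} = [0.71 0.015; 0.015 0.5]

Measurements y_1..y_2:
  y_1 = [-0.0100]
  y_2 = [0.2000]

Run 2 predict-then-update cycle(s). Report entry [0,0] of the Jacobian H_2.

H_jac[0,0] = -0.0876

step 1: x^-=[3.4770, 2.9500]  P^-=[0.9796 0.2240; 0.2240 0.7200]  H_jac=[-0.1419 0.1672]  S=[0.4892]  K=[-0.2075; 0.1811]  nu=[-0.7136]  x^+=[3.6251, 2.8207]  P^+=[0.9585 0.2424; 0.2424 0.7039]
step 2: x^-=[4.9226, 2.8207]  P^-=[1.4805 0.5452; 0.5452 0.9239]  H_jac=[-0.0876 0.1529]  S=[0.4784]  K=[-0.0969; 0.1955]  nu=[-0.3203]  x^+=[4.9537, 2.7581]  P^+=[1.4760 0.5543; 0.5543 0.9057]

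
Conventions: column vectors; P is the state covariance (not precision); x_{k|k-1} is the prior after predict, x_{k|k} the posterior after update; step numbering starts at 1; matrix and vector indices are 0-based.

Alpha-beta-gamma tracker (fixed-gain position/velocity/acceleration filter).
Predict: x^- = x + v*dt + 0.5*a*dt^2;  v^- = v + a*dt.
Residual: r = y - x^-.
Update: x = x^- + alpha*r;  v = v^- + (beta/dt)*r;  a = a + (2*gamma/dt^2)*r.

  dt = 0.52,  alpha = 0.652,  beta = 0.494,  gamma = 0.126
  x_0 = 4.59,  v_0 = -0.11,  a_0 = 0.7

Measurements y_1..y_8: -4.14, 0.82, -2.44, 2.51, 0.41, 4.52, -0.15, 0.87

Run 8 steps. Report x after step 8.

step 1: x_pred=4.6274  r=-8.7674  x^+=-1.0889  v^+=-8.0751  a^+=-7.4708
step 2: x_pred=-6.2980  r=7.1180  x^+=-1.6571  v^+=-5.1978  a^+=-0.8372
step 3: x_pred=-4.4731  r=2.0331  x^+=-3.1475  v^+=-3.7017  a^+=1.0576
step 4: x_pred=-4.9294  r=7.4394  x^+=-0.0789  v^+=3.9157  a^+=7.9907
step 5: x_pred=3.0376  r=-2.6276  x^+=1.3244  v^+=5.5747  a^+=5.5419
step 6: x_pred=4.9725  r=-0.4525  x^+=4.6775  v^+=8.0266  a^+=5.1202
step 7: x_pred=9.5436  r=-9.6936  x^+=3.2234  v^+=1.4802  a^+=-3.9137
step 8: x_pred=3.4639  r=-2.5939  x^+=1.7727  v^+=-3.0191  a^+=-6.3311

x_post = 1.7727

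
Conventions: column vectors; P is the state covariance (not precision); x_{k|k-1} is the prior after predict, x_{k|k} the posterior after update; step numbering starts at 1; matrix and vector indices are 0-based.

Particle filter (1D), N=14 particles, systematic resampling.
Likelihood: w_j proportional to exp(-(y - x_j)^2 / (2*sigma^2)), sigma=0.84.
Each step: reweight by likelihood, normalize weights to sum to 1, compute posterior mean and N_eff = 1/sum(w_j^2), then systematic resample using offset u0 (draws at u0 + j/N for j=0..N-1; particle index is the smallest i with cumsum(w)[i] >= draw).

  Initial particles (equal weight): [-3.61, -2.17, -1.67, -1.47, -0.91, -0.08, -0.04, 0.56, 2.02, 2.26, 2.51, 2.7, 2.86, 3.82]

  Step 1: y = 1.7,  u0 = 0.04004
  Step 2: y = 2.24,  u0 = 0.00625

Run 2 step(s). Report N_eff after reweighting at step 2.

step 1: w=[0.0000, 0.0000, 0.0001, 0.0002, 0.0020, 0.0271, 0.0299, 0.1019, 0.2380, 0.2049, 0.1607, 0.1260, 0.0986, 0.0106]  mean=2.0611  Neff=6.1670  idx=[6, 7, 8, 8, 8, 8, 9, 9, 10, 10, 10, 11, 12, 12]
step 2: w=[0.0022, 0.0120, 0.0858, 0.0858, 0.0858, 0.0858, 0.0888, 0.0888, 0.0844, 0.0844, 0.0844, 0.0765, 0.0676, 0.0676]  mean=2.3301  Neff=12.2347  idx=[1, 2, 3, 4, 5, 6, 6, 7, 8, 9, 10, 11, 11, 13]

N_eff = 12.2347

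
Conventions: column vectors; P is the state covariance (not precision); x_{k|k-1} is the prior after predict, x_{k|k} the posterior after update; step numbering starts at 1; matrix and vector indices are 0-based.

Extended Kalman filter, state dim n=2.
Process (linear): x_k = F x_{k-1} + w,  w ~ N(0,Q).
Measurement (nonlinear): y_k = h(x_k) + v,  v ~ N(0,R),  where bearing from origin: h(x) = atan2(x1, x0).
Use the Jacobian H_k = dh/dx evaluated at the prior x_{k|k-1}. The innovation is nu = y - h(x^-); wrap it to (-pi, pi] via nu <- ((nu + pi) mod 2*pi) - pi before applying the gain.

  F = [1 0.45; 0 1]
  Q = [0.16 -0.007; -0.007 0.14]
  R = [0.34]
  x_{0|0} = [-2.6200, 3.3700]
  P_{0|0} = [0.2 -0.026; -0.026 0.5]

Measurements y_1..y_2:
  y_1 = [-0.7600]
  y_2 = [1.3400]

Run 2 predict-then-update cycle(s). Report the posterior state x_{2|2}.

x_post = [1.6106, 4.0988]

step 1: x^-=[-1.1035, 3.3700]  P^-=[0.4379 0.1920; 0.1920 0.6400]  H_jac=[-0.2680 -0.0878]  S=[0.3854]  K=[-0.3482; -0.2792]  nu=[-2.6472]  x^+=[-0.1818, 4.1092]  P^+=[0.3911 0.1545; 0.1545 0.6099]
step 2: x^-=[1.6674, 4.1092]  P^-=[0.8137 0.4220; 0.4220 0.7499]  H_jac=[-0.2090 0.0848]  S=[0.3660]  K=[-0.3668; -0.0672]  nu=[0.1547]  x^+=[1.6106, 4.0988]  P^+=[0.7645 0.4130; 0.4130 0.7483]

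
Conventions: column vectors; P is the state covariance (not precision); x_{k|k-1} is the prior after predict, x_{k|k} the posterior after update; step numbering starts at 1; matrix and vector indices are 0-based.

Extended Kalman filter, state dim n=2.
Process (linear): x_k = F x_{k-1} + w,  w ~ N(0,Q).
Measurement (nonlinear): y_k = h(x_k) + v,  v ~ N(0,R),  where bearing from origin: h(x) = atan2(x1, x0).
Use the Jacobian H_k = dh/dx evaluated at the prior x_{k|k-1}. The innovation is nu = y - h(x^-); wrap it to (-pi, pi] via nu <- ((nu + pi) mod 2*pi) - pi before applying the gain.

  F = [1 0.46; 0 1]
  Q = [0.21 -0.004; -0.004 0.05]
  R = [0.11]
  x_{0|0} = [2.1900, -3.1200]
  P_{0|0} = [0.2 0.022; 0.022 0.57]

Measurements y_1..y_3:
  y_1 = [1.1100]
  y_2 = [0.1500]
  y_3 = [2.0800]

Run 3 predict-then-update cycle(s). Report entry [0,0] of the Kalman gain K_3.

K[0,0] = 0.9413

step 1: x^-=[0.7548, -3.1200]  P^-=[0.5509 0.2802; 0.2802 0.6200]  H_jac=[0.3028 0.0733]  S=[0.1763]  K=[1.0627; 0.7390]  nu=[2.4434]  x^+=[3.3515, -1.3143]  P^+=[0.3518 0.1418; 0.1418 0.5237]
step 2: x^-=[2.7470, -1.3143]  P^-=[0.8030 0.3787; 0.3787 0.5737]  H_jac=[0.1417 0.2962]  S=[0.2083]  K=[1.0851; 1.0737]  nu=[0.5963]  x^+=[3.3939, -0.6741]  P^+=[0.5578 0.1360; 0.1360 0.3336]
step 3: x^-=[3.0839, -0.6741]  P^-=[0.9636 0.2855; 0.2855 0.3836]  H_jac=[0.0676 0.3095]  S=[0.1631]  K=[0.9413; 0.8463]  nu=[2.2952]  x^+=[5.2444, 1.2684]  P^+=[0.8190 0.1556; 0.1556 0.2668]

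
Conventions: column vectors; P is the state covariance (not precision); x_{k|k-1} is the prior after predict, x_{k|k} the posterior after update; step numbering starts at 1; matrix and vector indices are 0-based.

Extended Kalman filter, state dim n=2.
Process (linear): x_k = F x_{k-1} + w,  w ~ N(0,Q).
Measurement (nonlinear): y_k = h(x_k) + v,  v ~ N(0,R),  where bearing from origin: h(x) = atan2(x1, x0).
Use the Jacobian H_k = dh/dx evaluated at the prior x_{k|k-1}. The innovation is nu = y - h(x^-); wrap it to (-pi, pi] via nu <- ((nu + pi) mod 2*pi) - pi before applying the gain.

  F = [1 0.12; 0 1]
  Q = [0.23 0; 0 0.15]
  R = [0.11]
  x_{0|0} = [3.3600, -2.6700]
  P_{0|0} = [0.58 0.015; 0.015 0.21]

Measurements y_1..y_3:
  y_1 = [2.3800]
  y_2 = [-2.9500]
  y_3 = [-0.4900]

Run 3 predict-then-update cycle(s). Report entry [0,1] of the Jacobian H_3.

step 1: x^-=[3.0396, -2.6700]  P^-=[0.8166 0.0402; 0.0402 0.3600]  H_jac=[0.1631 0.1857]  S=[0.1466]  K=[0.9597; 0.5008]  nu=[3.1008]  x^+=[6.0154, -1.1171]  P^+=[0.6816 -0.0303; -0.0303 0.3232]
step 2: x^-=[5.8814, -1.1171]  P^-=[0.9090 0.0085; 0.0085 0.4732]  H_jac=[0.0312 0.1641]  S=[0.1237]  K=[0.2403; 0.6299]  nu=[-2.7623]  x^+=[5.2175, -2.8570]  P^+=[0.9019 -0.0102; -0.0102 0.4241]
step 3: x^-=[4.8747, -2.8570]  P^-=[1.1355 0.0407; 0.0407 0.5741]  H_jac=[0.0895 0.1527]  S=[0.1336]  K=[0.8072; 0.6835]  nu=[0.0401]  x^+=[4.9071, -2.8296]  P^+=[1.0485 -0.0330; -0.0330 0.5117]

H_jac[0,1] = 0.1527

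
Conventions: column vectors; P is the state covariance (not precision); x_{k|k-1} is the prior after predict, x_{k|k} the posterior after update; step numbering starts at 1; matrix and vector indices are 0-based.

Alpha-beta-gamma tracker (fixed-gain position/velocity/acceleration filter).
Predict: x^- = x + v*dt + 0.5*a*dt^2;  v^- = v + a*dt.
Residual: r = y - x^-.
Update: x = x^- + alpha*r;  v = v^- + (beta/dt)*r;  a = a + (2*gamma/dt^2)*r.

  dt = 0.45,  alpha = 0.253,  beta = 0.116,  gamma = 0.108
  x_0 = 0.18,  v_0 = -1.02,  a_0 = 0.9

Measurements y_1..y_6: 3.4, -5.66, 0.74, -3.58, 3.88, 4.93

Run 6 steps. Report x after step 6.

x_post = -0.0578

step 1: x_pred=-0.1879  r=3.5879  x^+=0.7199  v^+=0.3099  a^+=4.7271
step 2: x_pred=1.3379  r=-6.9979  x^+=-0.4326  v^+=0.6331  a^+=-2.7374
step 3: x_pred=-0.4248  r=1.1648  x^+=-0.1301  v^+=-0.2984  a^+=-1.4949
step 4: x_pred=-0.4158  r=-3.1642  x^+=-1.2163  v^+=-1.7868  a^+=-4.8701
step 5: x_pred=-2.5135  r=6.3935  x^+=-0.8959  v^+=-2.3303  a^+=1.9496
step 6: x_pred=-1.7471  r=6.6771  x^+=-0.0578  v^+=0.2683  a^+=9.0719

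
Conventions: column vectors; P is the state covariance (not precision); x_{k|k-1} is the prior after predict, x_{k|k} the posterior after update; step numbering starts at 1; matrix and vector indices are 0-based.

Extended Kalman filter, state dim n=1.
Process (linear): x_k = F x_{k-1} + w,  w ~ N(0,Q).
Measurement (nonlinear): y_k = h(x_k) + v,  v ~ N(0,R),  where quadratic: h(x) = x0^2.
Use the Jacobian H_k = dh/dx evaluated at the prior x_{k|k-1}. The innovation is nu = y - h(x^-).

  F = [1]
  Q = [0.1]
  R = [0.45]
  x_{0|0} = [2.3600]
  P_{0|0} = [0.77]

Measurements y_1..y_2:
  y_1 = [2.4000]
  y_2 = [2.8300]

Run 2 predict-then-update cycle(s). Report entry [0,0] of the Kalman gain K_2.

K[0,0] = 0.2217

step 1: x^-=[2.3600]  P^-=[0.8700]  H_jac=[4.7200]  S=[19.8322]  K=[0.2071]  nu=[-3.1696]  x^+=[1.7037]  P^+=[0.0197]
step 2: x^-=[1.7037]  P^-=[0.1197]  H_jac=[3.4074]  S=[1.8403]  K=[0.2217]  nu=[-0.0726]  x^+=[1.6876]  P^+=[0.0293]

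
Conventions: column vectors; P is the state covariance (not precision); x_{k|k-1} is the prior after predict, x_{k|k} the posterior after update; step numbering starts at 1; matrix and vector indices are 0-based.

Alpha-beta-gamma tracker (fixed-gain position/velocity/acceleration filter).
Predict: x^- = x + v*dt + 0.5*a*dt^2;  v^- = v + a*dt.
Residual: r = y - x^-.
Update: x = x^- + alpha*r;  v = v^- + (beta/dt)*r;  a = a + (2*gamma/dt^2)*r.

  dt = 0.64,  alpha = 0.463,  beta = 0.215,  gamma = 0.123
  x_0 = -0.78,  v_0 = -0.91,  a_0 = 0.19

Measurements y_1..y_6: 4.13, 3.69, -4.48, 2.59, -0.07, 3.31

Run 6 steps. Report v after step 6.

step 1: x_pred=-1.3235  r=5.4535  x^+=1.2015  v^+=1.0436  a^+=3.4653
step 2: x_pred=2.5791  r=1.1109  x^+=3.0934  v^+=3.6346  a^+=4.1325
step 3: x_pred=6.2659  r=-10.7459  x^+=1.2906  v^+=2.6694  a^+=-2.3214
step 4: x_pred=2.5236  r=0.0664  x^+=2.5543  v^+=1.2061  a^+=-2.2815
step 5: x_pred=2.8590  r=-2.9290  x^+=1.5029  v^+=-1.2380  a^+=-4.0406
step 6: x_pred=-0.1170  r=3.4270  x^+=1.4697  v^+=-2.6727  a^+=-1.9824

v_post = -2.6727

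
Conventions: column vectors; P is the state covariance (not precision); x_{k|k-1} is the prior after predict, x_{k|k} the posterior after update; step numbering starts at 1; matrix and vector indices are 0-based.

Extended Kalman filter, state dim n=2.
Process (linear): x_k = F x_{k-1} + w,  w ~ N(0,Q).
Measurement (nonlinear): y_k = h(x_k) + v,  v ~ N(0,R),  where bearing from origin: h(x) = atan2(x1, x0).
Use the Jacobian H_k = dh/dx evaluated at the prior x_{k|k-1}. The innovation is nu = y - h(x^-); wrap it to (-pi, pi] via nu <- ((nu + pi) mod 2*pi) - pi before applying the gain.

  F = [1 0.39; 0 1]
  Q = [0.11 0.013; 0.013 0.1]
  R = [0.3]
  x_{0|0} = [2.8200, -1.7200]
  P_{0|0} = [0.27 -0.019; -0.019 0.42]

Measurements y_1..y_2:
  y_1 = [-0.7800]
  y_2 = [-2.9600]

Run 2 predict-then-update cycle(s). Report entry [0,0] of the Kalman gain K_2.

K[0,0] = 0.6205

step 1: x^-=[2.1492, -1.7200]  P^-=[0.4291 0.1578; 0.1578 0.5200]  H_jac=[0.2270 0.2836]  S=[0.3843]  K=[0.3699; 0.4770]  nu=[-0.1051]  x^+=[2.1103, -1.7701]  P^+=[0.3765 0.0900; 0.0900 0.4326]
step 2: x^-=[1.4200, -1.7701]  P^-=[0.6225 0.2717; 0.2717 0.5326]  H_jac=[0.3437 0.2757]  S=[0.4655]  K=[0.6205; 0.5160]  nu=[-2.0653]  x^+=[0.1384, -2.8359]  P^+=[0.4432 0.1226; 0.1226 0.4086]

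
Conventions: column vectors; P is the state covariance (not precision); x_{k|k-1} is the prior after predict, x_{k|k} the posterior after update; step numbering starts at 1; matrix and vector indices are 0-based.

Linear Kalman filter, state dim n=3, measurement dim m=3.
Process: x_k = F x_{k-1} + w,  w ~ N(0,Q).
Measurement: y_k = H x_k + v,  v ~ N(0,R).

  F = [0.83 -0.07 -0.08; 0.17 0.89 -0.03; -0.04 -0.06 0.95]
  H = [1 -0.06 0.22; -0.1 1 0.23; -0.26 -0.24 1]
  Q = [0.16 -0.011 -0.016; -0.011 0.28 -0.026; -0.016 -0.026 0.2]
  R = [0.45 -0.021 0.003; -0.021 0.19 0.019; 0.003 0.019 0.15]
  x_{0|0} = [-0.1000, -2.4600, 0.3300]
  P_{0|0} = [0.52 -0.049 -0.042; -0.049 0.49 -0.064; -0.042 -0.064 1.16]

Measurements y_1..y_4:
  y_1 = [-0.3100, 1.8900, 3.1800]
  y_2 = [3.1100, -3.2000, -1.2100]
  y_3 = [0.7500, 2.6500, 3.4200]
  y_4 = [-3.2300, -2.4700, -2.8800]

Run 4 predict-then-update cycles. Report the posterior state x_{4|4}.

step 1: x^-=[0.0628, -2.2163, 0.4651]  P^-=[0.5386 0.0051 -0.1464; 0.0051 0.6732 -0.1476; -0.1464 -0.1476 1.2597]  S=[0.9909 -0.1073 0.0273; -0.1073 0.8731 0.0439; 0.0273 0.0439 1.6325]  K=[0.5134 -0.0221 -0.1842; 0.0180 0.7444 -0.2105; 0.1354 0.1555 0.8102]  nu=[-0.6081, 4.0056, 2.1993]  x^+=[-0.7430, 0.2917, 2.7874]  P^+=[0.2240 -0.0032 0.0310; -0.0032 0.1336 0.0138; 0.0310 0.0138 0.1363]
step 2: x^-=[-0.8601, 0.0497, 2.6602]  P^-=[0.3122 0.0081 -0.0094; 0.0081 0.3904 -0.0216; -0.0094 -0.0216 0.3199]  S=[0.7746 -0.0577 -0.0105; -0.0577 0.5893 -0.0138; -0.0105 -0.0138 0.5298]  K=[0.3969 -0.0079 -0.1671; 0.0198 0.6498 -0.2043; 0.0973 0.1139 0.6231]  nu=[3.3878, -3.9475, -4.0819]  x^+=[1.1980, -1.6145, -0.0035]  P^+=[0.1736 -0.0005 0.0210; -0.0005 0.1169 0.0097; 0.0210 0.0097 0.1037]
step 3: x^-=[1.1077, -1.2331, 0.0456]  P^-=[0.2782 0.0046 -0.0131; 0.0046 0.3768 -0.0247; -0.0131 -0.0247 0.2916]  S=[0.7380 -0.0598 -0.0104; -0.0598 0.5733 -0.0195; -0.0104 -0.0195 0.5014]  K=[0.3693 -0.0128 -0.1655; 0.0174 0.6413 -0.2068; 0.0883 0.1060 0.6062]  nu=[-0.4417, 3.9834, 3.3664]  x^+=[0.3365, 0.6176, 2.4694]  P^+=[0.1620 -0.0012 0.0179; -0.0012 0.1155 0.0086; 0.0179 0.0086 0.0999]
step 4: x^-=[0.0385, 0.5328, 2.2954]  P^-=[0.2707 0.0027 -0.0148; 0.0027 0.3752 -0.0259; -0.0148 -0.0259 0.2885]  S=[0.7298 -0.0617 -0.0102; -0.0617 0.5714 -0.0204; -0.0102 -0.0204 0.4989]  K=[0.3626 -0.0153 -0.1653; 0.0163 0.6401 -0.2073; 0.0860 0.1043 0.6045]  nu=[-3.7415, -3.5268, -5.0375]  x^+=[-0.4312, -0.7414, -1.4393]  P^+=[0.1591 -0.0017 0.0170; -0.0017 0.1153 0.0083; 0.0170 0.0083 0.0993]

x_post = [-0.4312, -0.7414, -1.4393]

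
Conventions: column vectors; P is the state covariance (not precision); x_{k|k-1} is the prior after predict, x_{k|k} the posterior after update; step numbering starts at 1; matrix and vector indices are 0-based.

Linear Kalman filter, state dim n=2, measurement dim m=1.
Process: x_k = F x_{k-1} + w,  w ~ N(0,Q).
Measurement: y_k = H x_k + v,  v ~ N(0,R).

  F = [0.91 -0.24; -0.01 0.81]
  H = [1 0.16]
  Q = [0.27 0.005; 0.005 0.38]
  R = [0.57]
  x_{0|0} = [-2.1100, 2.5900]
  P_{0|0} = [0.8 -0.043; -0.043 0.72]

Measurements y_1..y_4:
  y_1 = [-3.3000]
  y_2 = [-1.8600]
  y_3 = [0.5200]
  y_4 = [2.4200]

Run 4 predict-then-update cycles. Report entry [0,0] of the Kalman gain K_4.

step 1: x^-=[-2.5417, 2.1190]  P^-=[0.9927 -0.1740; -0.1740 0.8532]  S=[1.5289]  K=[0.6311; -0.0246]  nu=[-1.0973]  x^+=[-3.2342, 2.1459]  P^+=[0.3838 -0.1504; -0.1504 0.8522]
step 2: x^-=[-3.4582, 1.7706]  P^-=[0.7026 -0.2754; -0.2754 0.9416]  S=[1.2086]  K=[0.5449; -0.1032]  nu=[1.3149]  x^+=[-2.7417, 1.6349]  P^+=[0.3438 -0.2074; -0.2074 0.9288]
step 3: x^-=[-2.8873, 1.3517]  P^-=[0.6988 -0.3321; -0.3321 0.9928]  S=[1.1879]  K=[0.5435; -0.1458]  nu=[3.1911]  x^+=[-1.1530, 0.8864]  P^+=[0.3479 -0.2379; -0.2379 0.9675]
step 4: x^-=[-1.2619, 0.7295]  P^-=[0.7177 -0.3622; -0.3622 1.0187]  S=[1.1979]  K=[0.5508; -0.1663]  nu=[3.5652]  x^+=[0.7017, 0.1366]  P^+=[0.3543 -0.2525; -0.2525 0.9855]

K[0,0] = 0.5508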